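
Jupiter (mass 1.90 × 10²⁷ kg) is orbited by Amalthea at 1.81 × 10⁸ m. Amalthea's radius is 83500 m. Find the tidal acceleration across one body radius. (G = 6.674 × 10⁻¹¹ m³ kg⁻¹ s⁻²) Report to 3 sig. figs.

3.57 × 10⁻³ m/s²

a_tidal = 2GMr/d³
        = 2 × (6.674 × 10⁻¹¹) × (1.90 × 10²⁷) × (83500) / (1.81 × 10⁸)³
        = 3.57 × 10⁻³ m/s²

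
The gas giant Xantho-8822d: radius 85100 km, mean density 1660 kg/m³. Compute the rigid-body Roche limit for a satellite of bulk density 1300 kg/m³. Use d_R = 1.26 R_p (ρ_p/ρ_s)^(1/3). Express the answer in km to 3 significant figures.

1.16 × 10⁵ km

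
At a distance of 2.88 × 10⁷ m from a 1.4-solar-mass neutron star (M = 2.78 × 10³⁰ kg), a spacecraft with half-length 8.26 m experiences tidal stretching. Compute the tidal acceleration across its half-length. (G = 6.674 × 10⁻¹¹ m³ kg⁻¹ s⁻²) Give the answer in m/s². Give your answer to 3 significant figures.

Since r ≪ d, expand the inverse-square field across one radius to get the leading 2GMr/d³ term.
Δa = 2GMr/d³
   = 2 × (6.674 × 10⁻¹¹) × (2.78 × 10³⁰) × (8.26) / (2.88 × 10⁷)³
   = 1.28 × 10⁻¹ m/s²

1.28 × 10⁻¹ m/s²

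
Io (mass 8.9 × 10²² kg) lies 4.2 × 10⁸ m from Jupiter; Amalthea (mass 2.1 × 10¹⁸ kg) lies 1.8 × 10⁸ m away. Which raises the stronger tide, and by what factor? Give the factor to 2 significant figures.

Io, by a factor of ≈ 3300

The tide-raising term goes as M/d³ (the gradient of a 1/d² field).
Io: (8.9 × 10²²) / (4.2 × 10⁸)³ = 1.201 × 10⁻³
Amalthea: (2.1 × 10¹⁸) / (1.8 × 10⁸)³ = 3.601 × 10⁻⁷
Ratio (larger/smaller) = 3300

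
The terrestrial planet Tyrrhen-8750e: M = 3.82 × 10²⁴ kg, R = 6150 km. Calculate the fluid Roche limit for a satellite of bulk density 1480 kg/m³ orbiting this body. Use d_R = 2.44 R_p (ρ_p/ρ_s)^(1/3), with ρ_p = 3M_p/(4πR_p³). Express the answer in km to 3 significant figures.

20800 km

ρ_p = 3M_p/(4πR_p³) = 3 × (3.82 × 10²⁴) / (4π × (6.15 × 10⁶ m)³) = 3920 kg/m³
d_R = 2.44 × 6150 km × (3920/1480)^(1/3)
    = 20800 km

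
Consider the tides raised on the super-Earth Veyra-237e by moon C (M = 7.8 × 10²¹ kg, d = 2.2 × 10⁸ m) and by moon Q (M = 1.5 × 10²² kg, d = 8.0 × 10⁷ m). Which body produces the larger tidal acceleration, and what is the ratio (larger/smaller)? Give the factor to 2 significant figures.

Compare M/d³ for the two perturbers:
Moon C: (7.8 × 10²¹) / (2.2 × 10⁸)³ = 7.325 × 10⁻⁴
Moon Q: (1.5 × 10²²) / (8.0 × 10⁷)³ = 2.930 × 10⁻²
Ratio (larger/smaller) = 40

Moon Q, by a factor of ≈ 40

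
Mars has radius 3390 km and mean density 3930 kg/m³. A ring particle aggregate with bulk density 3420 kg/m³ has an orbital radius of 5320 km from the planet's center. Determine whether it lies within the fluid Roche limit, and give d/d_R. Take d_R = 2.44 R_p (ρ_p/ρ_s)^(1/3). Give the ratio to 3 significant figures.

d_R = 2.44 × (3390 km) × (3930/3420)^(1/3) = 8664 km
d/d_R = (5320) / (8664) = 0.614
Since d/d_R < 1, the body is inside the Roche limit.

inside; d/d_R ≈ 0.614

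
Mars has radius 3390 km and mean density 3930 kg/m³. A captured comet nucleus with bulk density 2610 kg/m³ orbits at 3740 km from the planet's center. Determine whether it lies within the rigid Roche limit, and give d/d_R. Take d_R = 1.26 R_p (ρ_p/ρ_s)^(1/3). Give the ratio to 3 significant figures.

inside; d/d_R ≈ 0.764

d_R = 1.26 × (3390 km) × (3930/2610)^(1/3) = 4896 km
d/d_R = (3740) / (4896) = 0.764
Since d/d_R < 1, the body is inside the Roche limit.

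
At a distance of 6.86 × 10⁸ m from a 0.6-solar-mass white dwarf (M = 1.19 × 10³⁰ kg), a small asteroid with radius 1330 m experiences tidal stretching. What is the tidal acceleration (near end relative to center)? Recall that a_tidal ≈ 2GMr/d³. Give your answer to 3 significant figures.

a_tidal = 2GMr/d³
        = 2 × (6.674 × 10⁻¹¹) × (1.19 × 10³⁰) × (1330) / (6.86 × 10⁸)³
        = 6.54 × 10⁻⁴ m/s²

6.54 × 10⁻⁴ m/s²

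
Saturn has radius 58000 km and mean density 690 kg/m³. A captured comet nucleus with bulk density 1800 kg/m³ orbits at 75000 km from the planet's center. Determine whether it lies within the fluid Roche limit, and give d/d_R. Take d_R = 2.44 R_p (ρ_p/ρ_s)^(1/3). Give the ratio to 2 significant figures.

inside; d/d_R ≈ 0.73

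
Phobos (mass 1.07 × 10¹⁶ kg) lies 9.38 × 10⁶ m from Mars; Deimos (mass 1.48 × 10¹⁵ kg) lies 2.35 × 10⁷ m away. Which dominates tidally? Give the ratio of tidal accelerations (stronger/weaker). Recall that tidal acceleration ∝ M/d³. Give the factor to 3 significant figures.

Phobos, by a factor of ≈ 114

Compare M/d³ for the two perturbers:
Phobos: (1.07 × 10¹⁶) / (9.38 × 10⁶)³ = 1.297 × 10⁻⁵
Deimos: (1.48 × 10¹⁵) / (2.35 × 10⁷)³ = 1.140 × 10⁻⁷
Ratio (larger/smaller) = 114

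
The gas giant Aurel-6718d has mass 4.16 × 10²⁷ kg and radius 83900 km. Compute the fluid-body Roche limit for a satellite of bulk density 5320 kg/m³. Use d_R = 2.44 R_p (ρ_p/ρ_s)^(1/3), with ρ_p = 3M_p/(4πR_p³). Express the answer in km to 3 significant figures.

ρ_p = 3M_p/(4πR_p³) = 3 × (4.16 × 10²⁷) / (4π × (8.39 × 10⁷ m)³) = 1680 kg/m³
d_R = 2.44 × 83900 km × (1680/5320)^(1/3)
    = 1.39 × 10⁵ km

1.39 × 10⁵ km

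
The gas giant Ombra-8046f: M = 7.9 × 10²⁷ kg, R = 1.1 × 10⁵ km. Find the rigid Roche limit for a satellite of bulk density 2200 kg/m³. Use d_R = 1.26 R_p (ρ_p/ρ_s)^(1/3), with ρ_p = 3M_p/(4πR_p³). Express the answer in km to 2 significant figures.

ρ_p = 3M_p/(4πR_p³) = 3 × (7.9 × 10²⁷) / (4π × (1.1 × 10⁸ m)³) = 1400 kg/m³
d_R = 1.26 × 1.1 × 10⁵ km × (1400/2200)^(1/3)
    = 1.2 × 10⁵ km

1.2 × 10⁵ km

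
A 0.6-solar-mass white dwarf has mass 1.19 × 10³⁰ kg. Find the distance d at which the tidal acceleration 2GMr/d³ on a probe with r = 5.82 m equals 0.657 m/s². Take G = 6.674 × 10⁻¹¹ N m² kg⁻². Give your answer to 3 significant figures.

1.12 × 10⁷ m

2GMr/d³ = a_tidal  ⇒  d = (2GMr / a_tidal)^(1/3)
d = (2 × 6.674×10⁻¹¹ × (1.19 × 10³⁰) × (5.82) / (0.657))^(1/3)
  = 1.12 × 10⁷ m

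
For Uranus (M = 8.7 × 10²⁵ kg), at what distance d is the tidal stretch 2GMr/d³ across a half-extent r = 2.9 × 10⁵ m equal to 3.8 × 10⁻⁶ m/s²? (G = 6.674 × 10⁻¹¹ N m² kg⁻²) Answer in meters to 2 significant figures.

2GMr/d³ = a_tidal  ⇒  d = (2GMr / a_tidal)^(1/3)
d = (2 × 6.674×10⁻¹¹ × (8.7 × 10²⁵) × (2.9 × 10⁵) / (3.8 × 10⁻⁶))^(1/3)
  = 9.6 × 10⁸ m

9.6 × 10⁸ m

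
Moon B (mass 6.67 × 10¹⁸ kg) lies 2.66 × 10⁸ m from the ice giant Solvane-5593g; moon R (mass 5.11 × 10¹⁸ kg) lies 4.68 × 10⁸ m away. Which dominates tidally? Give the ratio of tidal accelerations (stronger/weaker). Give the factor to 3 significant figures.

Tidal acceleration ∝ M/d³, so compare M/d³ for each.
Moon B: (6.67 × 10¹⁸) / (2.66 × 10⁸)³ = 3.544 × 10⁻⁷
Moon R: (5.11 × 10¹⁸) / (4.68 × 10⁸)³ = 4.985 × 10⁻⁸
Ratio (larger/smaller) = 7.11

Moon B, by a factor of ≈ 7.11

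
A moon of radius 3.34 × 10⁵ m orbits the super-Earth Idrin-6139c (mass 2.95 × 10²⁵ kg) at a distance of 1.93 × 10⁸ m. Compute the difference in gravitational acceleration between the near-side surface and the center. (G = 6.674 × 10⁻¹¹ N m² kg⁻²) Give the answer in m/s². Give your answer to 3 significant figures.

1.83 × 10⁻⁴ m/s²

Δa = 2GMr/d³
   = 2 × (6.674 × 10⁻¹¹) × (2.95 × 10²⁵) × (3.34 × 10⁵) / (1.93 × 10⁸)³
   = 1.83 × 10⁻⁴ m/s²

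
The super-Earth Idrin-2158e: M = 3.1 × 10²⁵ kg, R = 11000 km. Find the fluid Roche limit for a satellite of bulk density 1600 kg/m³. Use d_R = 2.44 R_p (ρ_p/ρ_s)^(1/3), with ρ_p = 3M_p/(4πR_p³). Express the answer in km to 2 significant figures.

ρ_p = 3M_p/(4πR_p³) = 3 × (3.1 × 10²⁵) / (4π × (1.1 × 10⁷ m)³) = 5600 kg/m³
d_R = 2.44 × 11000 km × (5600/1600)^(1/3)
    = 41000 km

41000 km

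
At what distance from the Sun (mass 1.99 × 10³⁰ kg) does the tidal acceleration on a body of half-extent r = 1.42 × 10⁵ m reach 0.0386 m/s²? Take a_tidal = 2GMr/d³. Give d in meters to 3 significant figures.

2GMr/d³ = a_tidal  ⇒  d = (2GMr / a_tidal)^(1/3)
d = (2 × 6.674×10⁻¹¹ × (1.99 × 10³⁰) × (1.42 × 10⁵) / (0.0386))^(1/3)
  = 9.92 × 10⁸ m

9.92 × 10⁸ m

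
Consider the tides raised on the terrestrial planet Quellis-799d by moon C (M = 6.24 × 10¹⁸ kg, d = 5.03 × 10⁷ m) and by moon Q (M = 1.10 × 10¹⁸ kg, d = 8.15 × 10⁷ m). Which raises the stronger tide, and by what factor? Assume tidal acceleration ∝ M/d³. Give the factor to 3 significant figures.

Moon C, by a factor of ≈ 24.1

Tidal acceleration ∝ M/d³, so compare M/d³ for each.
Moon C: (6.24 × 10¹⁸) / (5.03 × 10⁷)³ = 4.903 × 10⁻⁵
Moon Q: (1.10 × 10¹⁸) / (8.15 × 10⁷)³ = 2.032 × 10⁻⁶
Ratio (larger/smaller) = 24.1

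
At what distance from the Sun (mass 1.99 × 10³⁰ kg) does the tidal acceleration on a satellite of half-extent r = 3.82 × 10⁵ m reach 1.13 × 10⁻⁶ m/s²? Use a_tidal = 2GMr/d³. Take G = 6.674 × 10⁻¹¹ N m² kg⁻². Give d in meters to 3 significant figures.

4.48 × 10¹⁰ m

2GMr/d³ = a_tidal  ⇒  d = (2GMr / a_tidal)^(1/3)
d = (2 × 6.674×10⁻¹¹ × (1.99 × 10³⁰) × (3.82 × 10⁵) / (1.13 × 10⁻⁶))^(1/3)
  = 4.48 × 10¹⁰ m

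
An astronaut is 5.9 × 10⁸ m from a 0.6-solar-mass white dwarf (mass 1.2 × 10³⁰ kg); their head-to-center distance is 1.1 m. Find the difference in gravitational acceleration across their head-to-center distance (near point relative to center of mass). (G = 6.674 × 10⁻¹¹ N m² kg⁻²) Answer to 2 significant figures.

8.6 × 10⁻⁷ m/s²

a_tidal = 2GMr/d³
        = 2 × (6.674 × 10⁻¹¹) × (1.2 × 10³⁰) × (1.1) / (5.9 × 10⁸)³
        = 8.6 × 10⁻⁷ m/s²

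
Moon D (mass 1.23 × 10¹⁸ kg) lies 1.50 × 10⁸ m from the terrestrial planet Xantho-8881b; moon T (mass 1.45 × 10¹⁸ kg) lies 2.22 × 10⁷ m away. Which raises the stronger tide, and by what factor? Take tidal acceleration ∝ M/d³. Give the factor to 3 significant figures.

Moon T, by a factor of ≈ 364

Compare M/d³ for the two perturbers:
Moon D: (1.23 × 10¹⁸) / (1.50 × 10⁸)³ = 3.644 × 10⁻⁷
Moon T: (1.45 × 10¹⁸) / (2.22 × 10⁷)³ = 1.325 × 10⁻⁴
Ratio (larger/smaller) = 364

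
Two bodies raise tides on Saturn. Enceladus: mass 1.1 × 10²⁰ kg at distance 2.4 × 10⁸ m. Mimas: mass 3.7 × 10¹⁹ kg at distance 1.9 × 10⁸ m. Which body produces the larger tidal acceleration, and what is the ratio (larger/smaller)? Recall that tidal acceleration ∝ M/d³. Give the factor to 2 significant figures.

Enceladus, by a factor of ≈ 1.5

The tide-raising term goes as M/d³ (the gradient of a 1/d² field).
Enceladus: (1.1 × 10²⁰) / (2.4 × 10⁸)³ = 7.957 × 10⁻⁶
Mimas: (3.7 × 10¹⁹) / (1.9 × 10⁸)³ = 5.394 × 10⁻⁶
Ratio (larger/smaller) = 1.5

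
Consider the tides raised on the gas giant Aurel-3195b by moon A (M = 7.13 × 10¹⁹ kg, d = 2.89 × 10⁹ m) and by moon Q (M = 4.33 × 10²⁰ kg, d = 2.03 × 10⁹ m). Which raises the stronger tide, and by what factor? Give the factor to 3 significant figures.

Tidal acceleration ∝ M/d³, so compare M/d³ for each.
Moon A: (7.13 × 10¹⁹) / (2.89 × 10⁹)³ = 2.954 × 10⁻⁹
Moon Q: (4.33 × 10²⁰) / (2.03 × 10⁹)³ = 5.176 × 10⁻⁸
Ratio (larger/smaller) = 17.5

Moon Q, by a factor of ≈ 17.5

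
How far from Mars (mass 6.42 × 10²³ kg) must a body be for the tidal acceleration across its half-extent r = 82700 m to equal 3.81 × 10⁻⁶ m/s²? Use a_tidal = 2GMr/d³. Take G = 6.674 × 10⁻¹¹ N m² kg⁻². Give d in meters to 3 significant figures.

1.23 × 10⁸ m

2GMr/d³ = a_tidal  ⇒  d = (2GMr / a_tidal)^(1/3)
d = (2 × 6.674×10⁻¹¹ × (6.42 × 10²³) × (82700) / (3.81 × 10⁻⁶))^(1/3)
  = 1.23 × 10⁸ m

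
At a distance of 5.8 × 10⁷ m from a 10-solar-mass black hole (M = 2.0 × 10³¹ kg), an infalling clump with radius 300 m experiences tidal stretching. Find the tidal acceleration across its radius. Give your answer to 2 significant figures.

4.1 m/s²

Δg = 2GMr/d³
   = 2 × (6.674 × 10⁻¹¹) × (2.0 × 10³¹) × (300) / (5.8 × 10⁷)³
   = 4.1 m/s²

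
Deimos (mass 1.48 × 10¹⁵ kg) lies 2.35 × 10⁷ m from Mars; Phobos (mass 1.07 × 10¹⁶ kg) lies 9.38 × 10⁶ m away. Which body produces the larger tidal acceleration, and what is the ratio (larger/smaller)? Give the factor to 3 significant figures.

Phobos, by a factor of ≈ 114

Tidal acceleration ∝ M/d³, so compare M/d³ for each.
Deimos: (1.48 × 10¹⁵) / (2.35 × 10⁷)³ = 1.140 × 10⁻⁷
Phobos: (1.07 × 10¹⁶) / (9.38 × 10⁶)³ = 1.297 × 10⁻⁵
Ratio (larger/smaller) = 114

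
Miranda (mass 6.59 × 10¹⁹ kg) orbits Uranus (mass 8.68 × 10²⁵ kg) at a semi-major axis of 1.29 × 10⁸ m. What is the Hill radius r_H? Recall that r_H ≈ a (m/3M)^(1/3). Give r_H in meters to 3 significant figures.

8.16 × 10⁵ m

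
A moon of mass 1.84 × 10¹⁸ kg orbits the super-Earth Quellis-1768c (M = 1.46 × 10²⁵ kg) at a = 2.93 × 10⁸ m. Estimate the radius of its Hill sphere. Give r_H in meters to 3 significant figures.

1.02 × 10⁶ m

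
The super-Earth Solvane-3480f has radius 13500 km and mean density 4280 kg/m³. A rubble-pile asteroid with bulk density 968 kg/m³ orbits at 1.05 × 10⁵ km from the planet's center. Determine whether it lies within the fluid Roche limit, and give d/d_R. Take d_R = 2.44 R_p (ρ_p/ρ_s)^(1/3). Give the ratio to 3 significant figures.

d_R = 2.44 × (13500 km) × (4280/968)^(1/3) = 54060 km
d/d_R = (1.05 × 10⁵) / (54060) = 1.94
Since d/d_R > 1, the body is outside the Roche limit.

outside; d/d_R ≈ 1.94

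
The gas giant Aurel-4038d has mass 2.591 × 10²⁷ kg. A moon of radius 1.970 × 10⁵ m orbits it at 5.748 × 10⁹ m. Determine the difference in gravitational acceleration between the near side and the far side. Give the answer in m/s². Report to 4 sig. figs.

7.175 × 10⁻⁷ m/s²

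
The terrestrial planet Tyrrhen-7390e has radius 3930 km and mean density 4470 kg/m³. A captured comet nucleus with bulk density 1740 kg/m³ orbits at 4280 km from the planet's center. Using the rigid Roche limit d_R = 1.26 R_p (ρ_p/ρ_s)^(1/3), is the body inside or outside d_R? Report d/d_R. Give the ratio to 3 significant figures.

inside; d/d_R ≈ 0.631

d_R = 1.26 × (3930 km) × (4470/1740)^(1/3) = 6782 km
d/d_R = (4280) / (6782) = 0.631
Since d/d_R < 1, the body is inside the Roche limit.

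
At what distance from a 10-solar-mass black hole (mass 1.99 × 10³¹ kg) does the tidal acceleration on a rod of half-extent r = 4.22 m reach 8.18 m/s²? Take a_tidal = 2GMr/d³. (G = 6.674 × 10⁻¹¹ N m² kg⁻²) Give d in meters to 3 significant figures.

1.11 × 10⁷ m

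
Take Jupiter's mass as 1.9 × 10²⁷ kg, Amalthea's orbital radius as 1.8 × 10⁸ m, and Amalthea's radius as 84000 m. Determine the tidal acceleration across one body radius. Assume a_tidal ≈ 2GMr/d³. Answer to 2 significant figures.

3.7 × 10⁻³ m/s²

Δa = 2GMr/d³
   = 2 × (6.674 × 10⁻¹¹) × (1.9 × 10²⁷) × (84000) / (1.8 × 10⁸)³
   = 3.7 × 10⁻³ m/s²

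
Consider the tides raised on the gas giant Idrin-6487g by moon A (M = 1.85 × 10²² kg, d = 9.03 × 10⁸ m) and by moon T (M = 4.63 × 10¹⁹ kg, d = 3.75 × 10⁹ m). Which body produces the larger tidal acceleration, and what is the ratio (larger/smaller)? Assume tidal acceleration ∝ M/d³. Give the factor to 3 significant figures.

The tide-raising term goes as M/d³ (the gradient of a 1/d² field).
Moon A: (1.85 × 10²²) / (9.03 × 10⁸)³ = 2.513 × 10⁻⁵
Moon T: (4.63 × 10¹⁹) / (3.75 × 10⁹)³ = 8.780 × 10⁻¹⁰
Ratio (larger/smaller) = 28600

Moon A, by a factor of ≈ 28600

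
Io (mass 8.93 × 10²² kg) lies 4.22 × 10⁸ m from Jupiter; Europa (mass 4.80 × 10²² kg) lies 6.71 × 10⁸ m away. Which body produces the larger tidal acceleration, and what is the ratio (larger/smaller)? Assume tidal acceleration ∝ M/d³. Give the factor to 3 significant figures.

Io, by a factor of ≈ 7.48

The tide-raising term goes as M/d³ (the gradient of a 1/d² field).
Io: (8.93 × 10²²) / (4.22 × 10⁸)³ = 1.188 × 10⁻³
Europa: (4.80 × 10²²) / (6.71 × 10⁸)³ = 1.589 × 10⁻⁴
Ratio (larger/smaller) = 7.48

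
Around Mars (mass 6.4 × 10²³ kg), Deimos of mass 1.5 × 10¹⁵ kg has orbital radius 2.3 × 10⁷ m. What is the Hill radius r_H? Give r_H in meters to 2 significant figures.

2.1 × 10⁴ m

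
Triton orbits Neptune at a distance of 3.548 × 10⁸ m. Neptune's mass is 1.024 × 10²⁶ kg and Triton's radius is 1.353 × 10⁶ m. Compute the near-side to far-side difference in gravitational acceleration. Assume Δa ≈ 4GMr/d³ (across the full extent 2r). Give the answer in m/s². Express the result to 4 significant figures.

8.281 × 10⁻⁴ m/s²

Δa = 4GMr/d³
   = 4 × (6.674 × 10⁻¹¹) × (1.024 × 10²⁶) × (1.353 × 10⁶) / (3.548 × 10⁸)³
   = 8.281 × 10⁻⁴ m/s²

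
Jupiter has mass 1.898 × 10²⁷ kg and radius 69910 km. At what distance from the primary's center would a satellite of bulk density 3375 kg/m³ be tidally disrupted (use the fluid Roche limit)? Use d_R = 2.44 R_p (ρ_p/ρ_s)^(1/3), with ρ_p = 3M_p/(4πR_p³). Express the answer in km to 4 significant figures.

1.249 × 10⁵ km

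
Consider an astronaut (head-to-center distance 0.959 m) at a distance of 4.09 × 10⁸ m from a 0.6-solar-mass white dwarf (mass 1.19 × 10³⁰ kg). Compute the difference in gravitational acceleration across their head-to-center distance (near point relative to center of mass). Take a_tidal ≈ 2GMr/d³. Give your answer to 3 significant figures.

Since r ≪ d, expand the inverse-square field across one radius to get the leading 2GMr/d³ term.
Δg = 2GMr/d³
   = 2 × (6.674 × 10⁻¹¹) × (1.19 × 10³⁰) × (0.959) / (4.09 × 10⁸)³
   = 2.23 × 10⁻⁶ m/s²

2.23 × 10⁻⁶ m/s²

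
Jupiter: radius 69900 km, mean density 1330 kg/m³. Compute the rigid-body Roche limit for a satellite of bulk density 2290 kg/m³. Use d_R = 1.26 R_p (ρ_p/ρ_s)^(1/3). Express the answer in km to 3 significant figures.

d_R = 1.26 × 69900 km × (1330/2290)^(1/3)
    = 73500 km

73500 km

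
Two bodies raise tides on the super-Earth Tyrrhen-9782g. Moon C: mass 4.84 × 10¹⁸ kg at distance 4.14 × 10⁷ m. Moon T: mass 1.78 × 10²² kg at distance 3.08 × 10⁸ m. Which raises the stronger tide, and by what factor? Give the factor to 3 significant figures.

Tidal acceleration ∝ M/d³, so compare M/d³ for each.
Moon C: (4.84 × 10¹⁸) / (4.14 × 10⁷)³ = 6.821 × 10⁻⁵
Moon T: (1.78 × 10²²) / (3.08 × 10⁸)³ = 6.092 × 10⁻⁴
Ratio (larger/smaller) = 8.93

Moon T, by a factor of ≈ 8.93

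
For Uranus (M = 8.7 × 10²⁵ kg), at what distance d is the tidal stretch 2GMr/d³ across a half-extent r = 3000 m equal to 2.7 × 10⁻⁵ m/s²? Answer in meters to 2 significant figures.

2GMr/d³ = a_tidal  ⇒  d = (2GMr / a_tidal)^(1/3)
d = (2 × 6.674×10⁻¹¹ × (8.7 × 10²⁵) × (3000) / (2.7 × 10⁻⁵))^(1/3)
  = 1.1 × 10⁸ m

1.1 × 10⁸ m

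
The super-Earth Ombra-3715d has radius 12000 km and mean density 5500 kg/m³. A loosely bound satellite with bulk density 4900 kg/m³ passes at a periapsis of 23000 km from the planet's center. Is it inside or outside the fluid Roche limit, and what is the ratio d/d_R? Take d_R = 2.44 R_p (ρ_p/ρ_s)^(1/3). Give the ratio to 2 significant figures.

inside; d/d_R ≈ 0.76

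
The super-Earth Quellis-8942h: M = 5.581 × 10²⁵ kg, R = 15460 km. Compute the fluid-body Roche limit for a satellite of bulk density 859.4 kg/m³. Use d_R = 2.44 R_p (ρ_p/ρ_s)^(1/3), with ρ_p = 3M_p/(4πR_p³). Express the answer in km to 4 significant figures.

60840 km

ρ_p = 3M_p/(4πR_p³) = 3 × (5.581 × 10²⁵) / (4π × (1.546 × 10⁷ m)³) = 3606 kg/m³
d_R = 2.44 × 15460 km × (3606/859.4)^(1/3)
    = 60840 km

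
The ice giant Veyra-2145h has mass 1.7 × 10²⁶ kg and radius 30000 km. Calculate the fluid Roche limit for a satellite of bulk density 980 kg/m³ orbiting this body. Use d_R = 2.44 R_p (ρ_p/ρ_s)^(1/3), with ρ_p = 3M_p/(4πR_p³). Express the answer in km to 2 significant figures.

84000 km

ρ_p = 3M_p/(4πR_p³) = 3 × (1.7 × 10²⁶) / (4π × (3.0 × 10⁷ m)³) = 1500 kg/m³
d_R = 2.44 × 30000 km × (1500/980)^(1/3)
    = 84000 km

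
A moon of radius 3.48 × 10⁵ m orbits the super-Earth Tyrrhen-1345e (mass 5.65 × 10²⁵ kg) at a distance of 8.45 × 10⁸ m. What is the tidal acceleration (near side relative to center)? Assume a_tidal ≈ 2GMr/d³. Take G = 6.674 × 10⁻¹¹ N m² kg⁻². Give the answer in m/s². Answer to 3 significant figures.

The tidal stretch is the gradient of GM/d² times the body's extent r, hence the 1/d³ dependence.
Δa = 2GMr/d³
   = 2 × (6.674 × 10⁻¹¹) × (5.65 × 10²⁵) × (3.48 × 10⁵) / (8.45 × 10⁸)³
   = 4.35 × 10⁻⁶ m/s²

4.35 × 10⁻⁶ m/s²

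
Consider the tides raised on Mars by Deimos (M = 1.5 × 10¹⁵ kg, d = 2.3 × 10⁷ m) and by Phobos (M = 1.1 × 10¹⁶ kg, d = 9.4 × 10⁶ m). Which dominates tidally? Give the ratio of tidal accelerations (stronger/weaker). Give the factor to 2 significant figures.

Compare M/d³ for the two perturbers:
Deimos: (1.5 × 10¹⁵) / (2.3 × 10⁷)³ = 1.233 × 10⁻⁷
Phobos: (1.1 × 10¹⁶) / (9.4 × 10⁶)³ = 1.324 × 10⁻⁵
Ratio (larger/smaller) = 110

Phobos, by a factor of ≈ 110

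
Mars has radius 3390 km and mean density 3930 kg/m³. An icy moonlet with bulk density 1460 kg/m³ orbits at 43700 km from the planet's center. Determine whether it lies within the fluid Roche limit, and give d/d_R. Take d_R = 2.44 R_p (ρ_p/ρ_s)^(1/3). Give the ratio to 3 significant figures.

d_R = 2.44 × (3390 km) × (3930/1460)^(1/3) = 11510 km
d/d_R = (43700) / (11510) = 3.80
Since d/d_R > 1, the body is outside the Roche limit.

outside; d/d_R ≈ 3.80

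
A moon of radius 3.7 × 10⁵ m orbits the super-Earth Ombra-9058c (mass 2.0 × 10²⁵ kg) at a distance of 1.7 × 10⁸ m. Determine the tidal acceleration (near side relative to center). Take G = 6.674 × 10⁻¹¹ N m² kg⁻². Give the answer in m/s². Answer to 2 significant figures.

The tidal stretch is the gradient of GM/d² times the body's extent r, hence the 1/d³ dependence.
Δg = 2GMr/d³
   = 2 × (6.674 × 10⁻¹¹) × (2.0 × 10²⁵) × (3.7 × 10⁵) / (1.7 × 10⁸)³
   = 2.0 × 10⁻⁴ m/s²

2.0 × 10⁻⁴ m/s²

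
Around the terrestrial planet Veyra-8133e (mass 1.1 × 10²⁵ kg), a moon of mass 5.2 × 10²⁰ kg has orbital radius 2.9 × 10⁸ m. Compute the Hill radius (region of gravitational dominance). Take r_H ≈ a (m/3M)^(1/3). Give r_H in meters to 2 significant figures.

7.3 × 10⁶ m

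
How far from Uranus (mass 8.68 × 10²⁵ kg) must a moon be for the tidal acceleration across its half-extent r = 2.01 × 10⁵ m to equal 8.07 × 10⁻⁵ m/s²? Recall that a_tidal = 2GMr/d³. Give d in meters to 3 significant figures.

2GMr/d³ = a_tidal  ⇒  d = (2GMr / a_tidal)^(1/3)
d = (2 × 6.674×10⁻¹¹ × (8.68 × 10²⁵) × (2.01 × 10⁵) / (8.07 × 10⁻⁵))^(1/3)
  = 3.07 × 10⁸ m

3.07 × 10⁸ m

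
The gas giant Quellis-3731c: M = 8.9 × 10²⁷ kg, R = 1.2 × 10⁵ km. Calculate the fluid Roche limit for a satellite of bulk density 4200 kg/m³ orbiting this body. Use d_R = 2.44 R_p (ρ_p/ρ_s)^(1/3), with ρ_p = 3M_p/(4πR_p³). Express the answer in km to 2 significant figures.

1.9 × 10⁵ km

ρ_p = 3M_p/(4πR_p³) = 3 × (8.9 × 10²⁷) / (4π × (1.2 × 10⁸ m)³) = 1200 kg/m³
d_R = 2.44 × 1.2 × 10⁵ km × (1200/4200)^(1/3)
    = 1.9 × 10⁵ km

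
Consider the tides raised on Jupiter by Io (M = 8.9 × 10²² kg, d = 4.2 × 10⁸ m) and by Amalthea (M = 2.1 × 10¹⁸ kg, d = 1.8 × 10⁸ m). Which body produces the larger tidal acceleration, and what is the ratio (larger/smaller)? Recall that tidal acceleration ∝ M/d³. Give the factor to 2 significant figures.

The tide-raising term goes as M/d³ (the gradient of a 1/d² field).
Io: (8.9 × 10²²) / (4.2 × 10⁸)³ = 1.201 × 10⁻³
Amalthea: (2.1 × 10¹⁸) / (1.8 × 10⁸)³ = 3.601 × 10⁻⁷
Ratio (larger/smaller) = 3300

Io, by a factor of ≈ 3300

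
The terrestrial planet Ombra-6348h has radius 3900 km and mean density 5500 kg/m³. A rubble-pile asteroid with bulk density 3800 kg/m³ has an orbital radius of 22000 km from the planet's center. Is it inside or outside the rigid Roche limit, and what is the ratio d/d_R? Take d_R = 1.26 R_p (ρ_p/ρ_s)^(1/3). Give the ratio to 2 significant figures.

outside; d/d_R ≈ 4.0

d_R = 1.26 × (3900 km) × (5500/3800)^(1/3) = 5559 km
d/d_R = (22000) / (5559) = 4.0
Since d/d_R > 1, the body is outside the Roche limit.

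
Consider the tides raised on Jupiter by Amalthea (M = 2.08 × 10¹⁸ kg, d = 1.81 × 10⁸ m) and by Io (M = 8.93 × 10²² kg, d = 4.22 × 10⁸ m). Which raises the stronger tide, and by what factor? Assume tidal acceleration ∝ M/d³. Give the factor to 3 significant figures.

Compare M/d³ for the two perturbers:
Amalthea: (2.08 × 10¹⁸) / (1.81 × 10⁸)³ = 3.508 × 10⁻⁷
Io: (8.93 × 10²²) / (4.22 × 10⁸)³ = 1.188 × 10⁻³
Ratio (larger/smaller) = 3390

Io, by a factor of ≈ 3390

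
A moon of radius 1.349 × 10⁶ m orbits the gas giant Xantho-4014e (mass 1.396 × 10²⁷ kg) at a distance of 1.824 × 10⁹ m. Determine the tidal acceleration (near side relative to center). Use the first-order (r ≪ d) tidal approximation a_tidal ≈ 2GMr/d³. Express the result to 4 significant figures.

4.142 × 10⁻⁵ m/s²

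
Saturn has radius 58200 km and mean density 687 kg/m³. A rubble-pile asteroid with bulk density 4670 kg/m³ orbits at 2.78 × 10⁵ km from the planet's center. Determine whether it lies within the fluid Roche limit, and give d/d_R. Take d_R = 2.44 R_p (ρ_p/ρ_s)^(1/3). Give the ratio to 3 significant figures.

outside; d/d_R ≈ 3.71

d_R = 2.44 × (58200 km) × (687/4670)^(1/3) = 74970 km
d/d_R = (2.78 × 10⁵) / (74970) = 3.71
Since d/d_R > 1, the body is outside the Roche limit.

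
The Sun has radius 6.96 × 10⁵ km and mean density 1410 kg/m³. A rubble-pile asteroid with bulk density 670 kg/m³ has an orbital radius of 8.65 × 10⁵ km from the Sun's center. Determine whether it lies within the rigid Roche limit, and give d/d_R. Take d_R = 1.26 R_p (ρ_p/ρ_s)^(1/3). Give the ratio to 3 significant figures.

d_R = 1.26 × (6.96 × 10⁵ km) × (1410/670)^(1/3) = 1.124 × 10⁶ km
d/d_R = (8.65 × 10⁵) / (1.124 × 10⁶) = 0.770
Since d/d_R < 1, the body is inside the Roche limit.

inside; d/d_R ≈ 0.770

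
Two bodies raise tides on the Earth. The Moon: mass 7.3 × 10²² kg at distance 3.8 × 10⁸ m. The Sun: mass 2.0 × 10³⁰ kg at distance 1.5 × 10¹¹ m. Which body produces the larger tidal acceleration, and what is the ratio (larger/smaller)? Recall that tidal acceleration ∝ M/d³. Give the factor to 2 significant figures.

The Moon, by a factor of ≈ 2.2

Tidal acceleration ∝ M/d³, so compare M/d³ for each.
The Moon: (7.3 × 10²²) / (3.8 × 10⁸)³ = 1.330 × 10⁻³
The Sun: (2.0 × 10³⁰) / (1.5 × 10¹¹)³ = 5.926 × 10⁻⁴
Ratio (larger/smaller) = 2.2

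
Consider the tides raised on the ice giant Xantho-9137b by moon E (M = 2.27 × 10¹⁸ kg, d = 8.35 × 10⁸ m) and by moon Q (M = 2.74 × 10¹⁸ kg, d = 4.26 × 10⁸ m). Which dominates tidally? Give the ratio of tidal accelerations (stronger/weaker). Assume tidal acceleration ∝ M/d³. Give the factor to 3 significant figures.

Moon Q, by a factor of ≈ 9.09

Compare M/d³ for the two perturbers:
Moon E: (2.27 × 10¹⁸) / (8.35 × 10⁸)³ = 3.899 × 10⁻⁹
Moon Q: (2.74 × 10¹⁸) / (4.26 × 10⁸)³ = 3.544 × 10⁻⁸
Ratio (larger/smaller) = 9.09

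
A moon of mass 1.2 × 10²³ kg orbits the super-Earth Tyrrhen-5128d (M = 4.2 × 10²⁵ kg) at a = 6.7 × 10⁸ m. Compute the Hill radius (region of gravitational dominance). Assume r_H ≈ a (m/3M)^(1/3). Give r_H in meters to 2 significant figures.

r_H ≈ a (m/3M)^(1/3)
    = (6.7 × 10⁸) × (1.2 × 10²³ / (3 × 4.2 × 10²⁵))^(1/3)
    = 6.6 × 10⁷ m

6.6 × 10⁷ m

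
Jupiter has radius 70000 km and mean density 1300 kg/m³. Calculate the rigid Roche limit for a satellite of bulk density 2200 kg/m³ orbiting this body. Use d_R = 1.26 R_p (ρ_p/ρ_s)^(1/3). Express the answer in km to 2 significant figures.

74000 km

d_R = 1.26 × 70000 km × (1300/2200)^(1/3)
    = 74000 km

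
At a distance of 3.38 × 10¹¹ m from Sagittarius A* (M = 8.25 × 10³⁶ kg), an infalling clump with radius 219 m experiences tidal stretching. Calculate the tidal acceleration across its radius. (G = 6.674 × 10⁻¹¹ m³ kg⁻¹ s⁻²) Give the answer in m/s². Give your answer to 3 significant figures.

Δg = 2GMr/d³
   = 2 × (6.674 × 10⁻¹¹) × (8.25 × 10³⁶) × (219) / (3.38 × 10¹¹)³
   = 6.25 × 10⁻⁶ m/s²

6.25 × 10⁻⁶ m/s²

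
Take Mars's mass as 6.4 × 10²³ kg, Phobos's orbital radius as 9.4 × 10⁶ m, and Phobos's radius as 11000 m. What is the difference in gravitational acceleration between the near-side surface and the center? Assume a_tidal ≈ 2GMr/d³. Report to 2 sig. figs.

1.1 × 10⁻³ m/s²

The tidal stretch is the gradient of GM/d² times the body's extent r, hence the 1/d³ dependence.
a_tidal = 2GMr/d³
        = 2 × (6.674 × 10⁻¹¹) × (6.4 × 10²³) × (11000) / (9.4 × 10⁶)³
        = 1.1 × 10⁻³ m/s²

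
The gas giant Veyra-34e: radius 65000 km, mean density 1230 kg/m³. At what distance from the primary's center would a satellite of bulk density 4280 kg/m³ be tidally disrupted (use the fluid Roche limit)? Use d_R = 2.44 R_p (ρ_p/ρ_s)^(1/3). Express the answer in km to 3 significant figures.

d_R = 2.44 × 65000 km × (1230/4280)^(1/3)
    = 1.05 × 10⁵ km

1.05 × 10⁵ km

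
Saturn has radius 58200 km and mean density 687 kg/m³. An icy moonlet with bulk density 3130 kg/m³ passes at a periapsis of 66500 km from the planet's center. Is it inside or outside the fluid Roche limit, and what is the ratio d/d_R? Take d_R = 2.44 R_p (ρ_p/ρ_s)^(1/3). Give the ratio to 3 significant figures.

inside; d/d_R ≈ 0.776

d_R = 2.44 × (58200 km) × (687/3130)^(1/3) = 85660 km
d/d_R = (66500) / (85660) = 0.776
Since d/d_R < 1, the body is inside the Roche limit.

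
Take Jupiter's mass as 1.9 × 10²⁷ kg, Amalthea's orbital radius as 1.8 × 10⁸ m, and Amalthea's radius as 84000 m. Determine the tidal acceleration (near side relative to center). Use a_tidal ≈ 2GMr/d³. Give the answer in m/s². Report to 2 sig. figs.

3.7 × 10⁻³ m/s²

Since r ≪ d, expand the inverse-square field across one radius to get the leading 2GMr/d³ term.
Δg = 2GMr/d³
   = 2 × (6.674 × 10⁻¹¹) × (1.9 × 10²⁷) × (84000) / (1.8 × 10⁸)³
   = 3.7 × 10⁻³ m/s²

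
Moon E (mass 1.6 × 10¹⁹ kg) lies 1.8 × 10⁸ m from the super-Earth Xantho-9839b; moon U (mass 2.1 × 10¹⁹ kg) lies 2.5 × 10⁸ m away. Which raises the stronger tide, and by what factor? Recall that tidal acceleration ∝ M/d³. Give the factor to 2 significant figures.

Moon E, by a factor of ≈ 2.0

Tidal stretch scales as M/d³; compute that for each body.
Moon E: (1.6 × 10¹⁹) / (1.8 × 10⁸)³ = 2.743 × 10⁻⁶
Moon U: (2.1 × 10¹⁹) / (2.5 × 10⁸)³ = 1.344 × 10⁻⁶
Ratio (larger/smaller) = 2.0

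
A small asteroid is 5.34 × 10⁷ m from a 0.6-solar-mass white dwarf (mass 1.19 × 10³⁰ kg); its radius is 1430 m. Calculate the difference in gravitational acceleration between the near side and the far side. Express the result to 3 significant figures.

2.98 m/s²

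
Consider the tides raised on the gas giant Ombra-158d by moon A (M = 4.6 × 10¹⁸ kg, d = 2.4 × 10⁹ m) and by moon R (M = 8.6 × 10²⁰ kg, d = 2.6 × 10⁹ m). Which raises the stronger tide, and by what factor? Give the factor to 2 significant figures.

The tide-raising term goes as M/d³ (the gradient of a 1/d² field).
Moon A: (4.6 × 10¹⁸) / (2.4 × 10⁹)³ = 3.328 × 10⁻¹⁰
Moon R: (8.6 × 10²⁰) / (2.6 × 10⁹)³ = 4.893 × 10⁻⁸
Ratio (larger/smaller) = 150

Moon R, by a factor of ≈ 150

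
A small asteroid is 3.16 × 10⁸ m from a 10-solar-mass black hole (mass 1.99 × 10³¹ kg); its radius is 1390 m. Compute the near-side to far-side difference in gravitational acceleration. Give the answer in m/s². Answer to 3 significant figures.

Differencing GM/(d−r)² and GM/(d+r)² to first order in r/d gives 4GMr/d³.
Δg = 4GMr/d³
   = 4 × (6.674 × 10⁻¹¹) × (1.99 × 10³¹) × (1390) / (3.16 × 10⁸)³
   = 2.34 × 10⁻¹ m/s²

2.34 × 10⁻¹ m/s²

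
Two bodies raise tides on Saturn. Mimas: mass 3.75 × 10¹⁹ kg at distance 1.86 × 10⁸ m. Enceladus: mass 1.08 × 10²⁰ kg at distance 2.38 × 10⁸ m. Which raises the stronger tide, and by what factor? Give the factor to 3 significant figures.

Compare M/d³ for the two perturbers:
Mimas: (3.75 × 10¹⁹) / (1.86 × 10⁸)³ = 5.828 × 10⁻⁶
Enceladus: (1.08 × 10²⁰) / (2.38 × 10⁸)³ = 8.011 × 10⁻⁶
Ratio (larger/smaller) = 1.37

Enceladus, by a factor of ≈ 1.37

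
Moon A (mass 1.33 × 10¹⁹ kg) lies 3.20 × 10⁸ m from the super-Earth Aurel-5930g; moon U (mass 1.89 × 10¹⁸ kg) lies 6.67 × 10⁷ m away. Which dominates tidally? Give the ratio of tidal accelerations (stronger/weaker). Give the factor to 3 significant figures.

Moon U, by a factor of ≈ 15.7

Tidal acceleration ∝ M/d³, so compare M/d³ for each.
Moon A: (1.33 × 10¹⁹) / (3.20 × 10⁸)³ = 4.059 × 10⁻⁷
Moon U: (1.89 × 10¹⁸) / (6.67 × 10⁷)³ = 6.369 × 10⁻⁶
Ratio (larger/smaller) = 15.7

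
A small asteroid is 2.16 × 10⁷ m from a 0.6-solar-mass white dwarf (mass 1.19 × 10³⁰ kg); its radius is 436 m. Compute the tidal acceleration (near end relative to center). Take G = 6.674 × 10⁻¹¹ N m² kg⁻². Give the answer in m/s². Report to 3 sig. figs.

a_tidal = 2GMr/d³
        = 2 × (6.674 × 10⁻¹¹) × (1.19 × 10³⁰) × (436) / (2.16 × 10⁷)³
        = 6.87 m/s²

6.87 m/s²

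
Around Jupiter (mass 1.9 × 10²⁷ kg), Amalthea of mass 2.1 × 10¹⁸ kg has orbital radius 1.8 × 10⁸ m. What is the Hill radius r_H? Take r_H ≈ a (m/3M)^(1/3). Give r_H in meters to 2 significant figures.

1.3 × 10⁵ m

r_H ≈ a (m/3M)^(1/3)
    = (1.8 × 10⁸) × (2.1 × 10¹⁸ / (3 × 1.9 × 10²⁷))^(1/3)
    = 1.3 × 10⁵ m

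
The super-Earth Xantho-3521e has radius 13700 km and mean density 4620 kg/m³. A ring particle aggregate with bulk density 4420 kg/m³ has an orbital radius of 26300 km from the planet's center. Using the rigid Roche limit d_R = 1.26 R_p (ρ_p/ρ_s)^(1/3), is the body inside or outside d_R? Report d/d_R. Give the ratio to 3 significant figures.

d_R = 1.26 × (13700 km) × (4620/4420)^(1/3) = 17520 km
d/d_R = (26300) / (17520) = 1.50
Since d/d_R > 1, the body is outside the Roche limit.

outside; d/d_R ≈ 1.50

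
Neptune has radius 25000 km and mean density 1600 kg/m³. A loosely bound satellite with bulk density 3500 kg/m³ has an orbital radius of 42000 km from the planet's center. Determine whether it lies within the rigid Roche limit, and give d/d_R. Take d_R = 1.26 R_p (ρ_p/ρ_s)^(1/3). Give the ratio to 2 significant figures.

d_R = 1.26 × (25000 km) × (1600/3500)^(1/3) = 24270 km
d/d_R = (42000) / (24270) = 1.7
Since d/d_R > 1, the body is outside the Roche limit.

outside; d/d_R ≈ 1.7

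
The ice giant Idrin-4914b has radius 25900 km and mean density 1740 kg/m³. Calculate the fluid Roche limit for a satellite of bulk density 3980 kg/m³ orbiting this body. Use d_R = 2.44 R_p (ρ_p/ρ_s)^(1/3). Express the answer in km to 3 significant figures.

48000 km

d_R = 2.44 × 25900 km × (1740/3980)^(1/3)
    = 48000 km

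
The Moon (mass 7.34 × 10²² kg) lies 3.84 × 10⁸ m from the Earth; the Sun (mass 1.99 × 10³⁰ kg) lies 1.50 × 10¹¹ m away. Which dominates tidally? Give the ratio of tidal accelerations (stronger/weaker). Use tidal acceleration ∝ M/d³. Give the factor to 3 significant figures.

Compare M/d³ for the two perturbers:
The Moon: (7.34 × 10²²) / (3.84 × 10⁸)³ = 1.296 × 10⁻³
The Sun: (1.99 × 10³⁰) / (1.50 × 10¹¹)³ = 5.896 × 10⁻⁴
Ratio (larger/smaller) = 2.20

The Moon, by a factor of ≈ 2.20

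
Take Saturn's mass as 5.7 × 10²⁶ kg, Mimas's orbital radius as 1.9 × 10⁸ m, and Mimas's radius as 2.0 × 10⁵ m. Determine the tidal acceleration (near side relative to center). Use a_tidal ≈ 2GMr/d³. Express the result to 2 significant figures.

2.2 × 10⁻³ m/s²

Since r ≪ d, expand the inverse-square field across one radius to get the leading 2GMr/d³ term.
Δa = 2GMr/d³
   = 2 × (6.674 × 10⁻¹¹) × (5.7 × 10²⁶) × (2.0 × 10⁵) / (1.9 × 10⁸)³
   = 2.2 × 10⁻³ m/s²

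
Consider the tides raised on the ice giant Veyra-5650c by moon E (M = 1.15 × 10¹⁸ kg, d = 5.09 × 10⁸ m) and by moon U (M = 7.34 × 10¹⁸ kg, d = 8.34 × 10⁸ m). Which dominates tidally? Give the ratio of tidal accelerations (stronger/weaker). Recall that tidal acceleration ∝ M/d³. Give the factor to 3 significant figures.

Tidal acceleration ∝ M/d³, so compare M/d³ for each.
Moon E: (1.15 × 10¹⁸) / (5.09 × 10⁸)³ = 8.721 × 10⁻⁹
Moon U: (7.34 × 10¹⁸) / (8.34 × 10⁸)³ = 1.265 × 10⁻⁸
Ratio (larger/smaller) = 1.45

Moon U, by a factor of ≈ 1.45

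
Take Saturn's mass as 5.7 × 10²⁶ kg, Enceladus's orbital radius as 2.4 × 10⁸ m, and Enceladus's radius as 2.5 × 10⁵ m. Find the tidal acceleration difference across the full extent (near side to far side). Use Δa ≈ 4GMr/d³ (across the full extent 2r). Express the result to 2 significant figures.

2.8 × 10⁻³ m/s²

Δa = 4GMr/d³
   = 4 × (6.674 × 10⁻¹¹) × (5.7 × 10²⁶) × (2.5 × 10⁵) / (2.4 × 10⁸)³
   = 2.8 × 10⁻³ m/s²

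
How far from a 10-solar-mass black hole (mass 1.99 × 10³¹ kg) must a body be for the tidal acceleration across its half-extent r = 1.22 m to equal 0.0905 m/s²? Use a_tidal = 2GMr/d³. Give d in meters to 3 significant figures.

3.30 × 10⁷ m

2GMr/d³ = a_tidal  ⇒  d = (2GMr / a_tidal)^(1/3)
d = (2 × 6.674×10⁻¹¹ × (1.99 × 10³¹) × (1.22) / (0.0905))^(1/3)
  = 3.30 × 10⁷ m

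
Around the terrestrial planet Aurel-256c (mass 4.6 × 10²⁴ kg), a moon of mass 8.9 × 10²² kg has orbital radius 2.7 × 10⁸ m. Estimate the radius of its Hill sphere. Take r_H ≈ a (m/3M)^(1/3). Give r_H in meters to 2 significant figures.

r_H ≈ a (m/3M)^(1/3)
    = (2.7 × 10⁸) × (8.9 × 10²² / (3 × 4.6 × 10²⁴))^(1/3)
    = 5.0 × 10⁷ m

5.0 × 10⁷ m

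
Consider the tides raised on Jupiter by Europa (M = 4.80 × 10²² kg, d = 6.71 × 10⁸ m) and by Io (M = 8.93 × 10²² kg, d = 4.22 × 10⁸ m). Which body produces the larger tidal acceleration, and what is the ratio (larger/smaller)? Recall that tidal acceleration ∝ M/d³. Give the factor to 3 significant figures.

The tide-raising term goes as M/d³ (the gradient of a 1/d² field).
Europa: (4.80 × 10²²) / (6.71 × 10⁸)³ = 1.589 × 10⁻⁴
Io: (8.93 × 10²²) / (4.22 × 10⁸)³ = 1.188 × 10⁻³
Ratio (larger/smaller) = 7.48

Io, by a factor of ≈ 7.48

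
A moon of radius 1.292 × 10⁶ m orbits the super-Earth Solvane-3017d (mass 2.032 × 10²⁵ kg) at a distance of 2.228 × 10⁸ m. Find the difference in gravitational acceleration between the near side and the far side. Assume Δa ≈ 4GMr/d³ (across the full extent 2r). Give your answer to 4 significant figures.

6.337 × 10⁻⁴ m/s²

Differencing GM/(d−r)² and GM/(d+r)² to first order in r/d gives 4GMr/d³.
Δa = 4GMr/d³
   = 4 × (6.674 × 10⁻¹¹) × (2.032 × 10²⁵) × (1.292 × 10⁶) / (2.228 × 10⁸)³
   = 6.337 × 10⁻⁴ m/s²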